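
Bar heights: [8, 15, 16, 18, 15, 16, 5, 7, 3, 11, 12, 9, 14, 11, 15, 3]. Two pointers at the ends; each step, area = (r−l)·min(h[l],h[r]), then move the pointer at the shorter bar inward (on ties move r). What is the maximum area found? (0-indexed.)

l=0 r=15: min(8,3)*15=45 best=45 *, r--
l=0 r=14: min(8,15)*14=112 best=112 *, l++
l=1 r=14: min(15,15)*13=195 best=195 *, r--
l=1 r=13: min(15,11)*12=132 best=195, r--
l=1 r=12: min(15,14)*11=154 best=195, r--
l=1 r=11: min(15,9)*10=90 best=195, r--
l=1 r=10: min(15,12)*9=108 best=195, r--
l=1 r=9: min(15,11)*8=88 best=195, r--
l=1 r=8: min(15,3)*7=21 best=195, r--
l=1 r=7: min(15,7)*6=42 best=195, r--
l=1 r=6: min(15,5)*5=25 best=195, r--
l=1 r=5: min(15,16)*4=60 best=195, l++
l=2 r=5: min(16,16)*3=48 best=195, r--
l=2 r=4: min(16,15)*2=30 best=195, r--
l=2 r=3: min(16,18)*1=16 best=195, l++

max area = 195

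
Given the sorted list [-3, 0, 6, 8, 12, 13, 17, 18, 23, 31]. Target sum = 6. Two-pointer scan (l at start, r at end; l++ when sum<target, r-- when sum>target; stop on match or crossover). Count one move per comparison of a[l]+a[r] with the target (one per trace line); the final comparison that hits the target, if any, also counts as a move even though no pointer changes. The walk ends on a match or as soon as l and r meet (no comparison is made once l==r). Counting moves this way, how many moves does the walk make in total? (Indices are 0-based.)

[0,9] -3+31=28 >6 → r--
[0,8] -3+23=20 >6 → r--
[0,7] -3+18=15 >6 → r--
[0,6] -3+17=14 >6 → r--
[0,5] -3+13=10 >6 → r--
[0,4] -3+12=9 >6 → r--
[0,3] -3+8=5 <6 → l++
[1,3] 0+8=8 >6 → r--
[1,2] 0+6=6 → found

9 moves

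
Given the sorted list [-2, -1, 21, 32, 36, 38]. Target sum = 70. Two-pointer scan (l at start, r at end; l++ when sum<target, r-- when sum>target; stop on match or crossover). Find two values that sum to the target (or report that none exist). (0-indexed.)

l=0 r=5: -2+38=36 <70, l++
l=1 r=5: -1+38=37 <70, l++
l=2 r=5: 21+38=59 <70, l++
l=3 r=5: 32+38=70, found

(32, 38)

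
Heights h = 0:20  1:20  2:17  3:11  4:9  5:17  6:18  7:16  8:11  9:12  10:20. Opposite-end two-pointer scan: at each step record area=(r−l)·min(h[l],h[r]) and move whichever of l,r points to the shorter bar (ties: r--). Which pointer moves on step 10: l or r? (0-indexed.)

r

l=0 r=10: min(20,20)*10=200 best=200 *, r--
l=0 r=9: min(20,12)*9=108 best=200, r--
l=0 r=8: min(20,11)*8=88 best=200, r--
l=0 r=7: min(20,16)*7=112 best=200, r--
l=0 r=6: min(20,18)*6=108 best=200, r--
l=0 r=5: min(20,17)*5=85 best=200, r--
l=0 r=4: min(20,9)*4=36 best=200, r--
l=0 r=3: min(20,11)*3=33 best=200, r--
l=0 r=2: min(20,17)*2=34 best=200, r--
l=0 r=1: min(20,20)*1=20 best=200, r--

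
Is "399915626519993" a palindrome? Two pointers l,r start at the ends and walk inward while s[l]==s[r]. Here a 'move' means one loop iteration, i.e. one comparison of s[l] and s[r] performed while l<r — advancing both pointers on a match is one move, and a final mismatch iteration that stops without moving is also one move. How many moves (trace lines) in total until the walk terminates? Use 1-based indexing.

7 moves

[1,15] '3'=='3' → l++,r--
[2,14] '9'=='9' → l++,r--
[3,13] '9'=='9' → l++,r--
[4,12] '9'=='9' → l++,r--
[5,11] '1'=='1' → l++,r--
[6,10] '5'=='5' → l++,r--
[7,9] '6'=='6' → l++,r--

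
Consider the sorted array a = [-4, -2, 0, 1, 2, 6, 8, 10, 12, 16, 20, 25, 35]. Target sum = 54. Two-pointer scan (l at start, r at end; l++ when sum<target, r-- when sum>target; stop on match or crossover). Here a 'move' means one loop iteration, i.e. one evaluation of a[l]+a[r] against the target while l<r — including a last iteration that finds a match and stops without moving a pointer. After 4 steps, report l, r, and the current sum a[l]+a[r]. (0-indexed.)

l=4, r=12, sum=37

l=0 r=12: -4+35=31 <54, l++
l=1 r=12: -2+35=33 <54, l++
l=2 r=12: 0+35=35 <54, l++
l=3 r=12: 1+35=36 <54, l++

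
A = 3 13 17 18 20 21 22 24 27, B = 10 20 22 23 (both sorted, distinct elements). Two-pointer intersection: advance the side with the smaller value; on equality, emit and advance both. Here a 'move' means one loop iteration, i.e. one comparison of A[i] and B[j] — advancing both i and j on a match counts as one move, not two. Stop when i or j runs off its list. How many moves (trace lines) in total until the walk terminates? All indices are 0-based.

[i=0,j=0] 3<10 → i++
[i=1,j=0] 13>10 → j++
[i=1,j=1] 13<20 → i++
[i=2,j=1] 17<20 → i++
[i=3,j=1] 18<20 → i++
[i=4,j=1] 20==20 emit → i++,j++
[i=5,j=2] 21<22 → i++
[i=6,j=2] 22==22 emit → i++,j++
[i=7,j=3] 24>23 → j++

9 moves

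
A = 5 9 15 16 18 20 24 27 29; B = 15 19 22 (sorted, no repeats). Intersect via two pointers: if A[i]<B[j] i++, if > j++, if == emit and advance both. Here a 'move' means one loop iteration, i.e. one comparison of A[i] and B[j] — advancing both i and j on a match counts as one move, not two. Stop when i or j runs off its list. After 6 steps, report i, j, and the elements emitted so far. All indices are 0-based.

i=0 j=0: 5<15, i++
i=1 j=0: 9<15, i++
i=2 j=0: 15==15 emit, i++,j++
i=3 j=1: 16<19, i++
i=4 j=1: 18<19, i++
i=5 j=1: 20>19, j++

i=5, j=2, emitted=[15]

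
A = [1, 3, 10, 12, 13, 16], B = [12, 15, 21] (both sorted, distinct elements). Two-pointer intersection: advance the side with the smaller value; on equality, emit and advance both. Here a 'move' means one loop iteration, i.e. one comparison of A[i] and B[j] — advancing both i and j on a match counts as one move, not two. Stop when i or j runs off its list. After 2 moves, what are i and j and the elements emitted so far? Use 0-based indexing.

i=2, j=0, emitted=[]

i=0 j=0: 1<12, i++
i=1 j=0: 3<12, i++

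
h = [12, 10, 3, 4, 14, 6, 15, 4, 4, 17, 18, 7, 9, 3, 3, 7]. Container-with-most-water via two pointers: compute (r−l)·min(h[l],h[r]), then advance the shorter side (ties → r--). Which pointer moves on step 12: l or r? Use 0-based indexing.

[0,15] min(12,7)*15=105 best=105 * → r--
[0,14] min(12,3)*14=42 best=105 → r--
[0,13] min(12,3)*13=39 best=105 → r--
[0,12] min(12,9)*12=108 best=108 * → r--
[0,11] min(12,7)*11=77 best=108 → r--
[0,10] min(12,18)*10=120 best=120 * → l++
[1,10] min(10,18)*9=90 best=120 → l++
[2,10] min(3,18)*8=24 best=120 → l++
[3,10] min(4,18)*7=28 best=120 → l++
[4,10] min(14,18)*6=84 best=120 → l++
[5,10] min(6,18)*5=30 best=120 → l++
[6,10] min(15,18)*4=60 best=120 → l++

l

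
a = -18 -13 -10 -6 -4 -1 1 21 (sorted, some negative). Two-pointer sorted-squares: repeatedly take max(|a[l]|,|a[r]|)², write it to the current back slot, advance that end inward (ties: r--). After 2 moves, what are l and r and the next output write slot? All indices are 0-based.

[0,7] |-18|<=|21| out[7]=441 → r--
[0,6] |-18|>|1| out[6]=324 → l++

l=1, r=6, next write slot=5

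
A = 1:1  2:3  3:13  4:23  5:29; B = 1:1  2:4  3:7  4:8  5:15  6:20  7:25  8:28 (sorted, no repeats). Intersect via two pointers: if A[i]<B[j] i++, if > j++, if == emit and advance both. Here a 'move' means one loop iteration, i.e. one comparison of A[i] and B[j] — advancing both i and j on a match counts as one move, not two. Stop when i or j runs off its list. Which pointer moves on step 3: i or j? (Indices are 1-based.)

i=1 j=1: 1==1 emit, i++,j++
i=2 j=2: 3<4, i++
i=3 j=2: 13>4, j++

j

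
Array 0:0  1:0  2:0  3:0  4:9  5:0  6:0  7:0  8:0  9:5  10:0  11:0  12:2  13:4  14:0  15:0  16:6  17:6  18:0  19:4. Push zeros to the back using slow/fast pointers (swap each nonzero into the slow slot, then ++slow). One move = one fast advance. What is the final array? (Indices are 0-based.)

[9, 5, 2, 4, 6, 6, 4, 0, 0, 0, 0, 0, 0, 0, 0, 0, 0, 0, 0, 0]

(s=0,f=0) a[fast]=0 → fast++
(s=0,f=1) a[fast]=0 → fast++
(s=0,f=2) a[fast]=0 → fast++
(s=0,f=3) a[fast]=0 → fast++
(s=0,f=4) a[fast]=9≠0 swap→a[0]=9 → slow++,fast++
(s=1,f=5) a[fast]=0 → fast++
(s=1,f=6) a[fast]=0 → fast++
(s=1,f=7) a[fast]=0 → fast++
(s=1,f=8) a[fast]=0 → fast++
(s=1,f=9) a[fast]=5≠0 swap→a[1]=5 → slow++,fast++
(s=2,f=10) a[fast]=0 → fast++
(s=2,f=11) a[fast]=0 → fast++
(s=2,f=12) a[fast]=2≠0 swap→a[2]=2 → slow++,fast++
(s=3,f=13) a[fast]=4≠0 swap→a[3]=4 → slow++,fast++
(s=4,f=14) a[fast]=0 → fast++
(s=4,f=15) a[fast]=0 → fast++
(s=4,f=16) a[fast]=6≠0 swap→a[4]=6 → slow++,fast++
(s=5,f=17) a[fast]=6≠0 swap→a[5]=6 → slow++,fast++
(s=6,f=18) a[fast]=0 → fast++
(s=6,f=19) a[fast]=4≠0 swap→a[6]=4 → slow++,fast++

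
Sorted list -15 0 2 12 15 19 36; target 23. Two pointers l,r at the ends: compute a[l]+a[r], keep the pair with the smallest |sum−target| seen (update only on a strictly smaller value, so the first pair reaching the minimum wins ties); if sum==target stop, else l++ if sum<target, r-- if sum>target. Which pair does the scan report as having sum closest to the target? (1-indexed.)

l=1 r=7: -15+36=21 d=2 *, l++
l=2 r=7: 0+36=36 d=13, r--
l=2 r=6: 0+19=19 d=4, l++
l=3 r=6: 2+19=21 d=2, l++
l=4 r=6: 12+19=31 d=8, r--
l=4 r=5: 12+15=27 d=4, r--

pair (-15, 36) with sum 21 (|Δ|=2)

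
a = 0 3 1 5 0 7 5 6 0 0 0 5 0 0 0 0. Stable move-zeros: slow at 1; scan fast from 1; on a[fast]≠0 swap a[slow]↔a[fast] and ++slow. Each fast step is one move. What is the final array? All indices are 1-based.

slow=1 fast=1: a[fast]=0, fast++
slow=1 fast=2: a[fast]=3≠0 swap→a[1]=3, slow++,fast++
slow=2 fast=3: a[fast]=1≠0 swap→a[2]=1, slow++,fast++
slow=3 fast=4: a[fast]=5≠0 swap→a[3]=5, slow++,fast++
slow=4 fast=5: a[fast]=0, fast++
slow=4 fast=6: a[fast]=7≠0 swap→a[4]=7, slow++,fast++
slow=5 fast=7: a[fast]=5≠0 swap→a[5]=5, slow++,fast++
slow=6 fast=8: a[fast]=6≠0 swap→a[6]=6, slow++,fast++
slow=7 fast=9: a[fast]=0, fast++
slow=7 fast=10: a[fast]=0, fast++
slow=7 fast=11: a[fast]=0, fast++
slow=7 fast=12: a[fast]=5≠0 swap→a[7]=5, slow++,fast++
slow=8 fast=13: a[fast]=0, fast++
slow=8 fast=14: a[fast]=0, fast++
slow=8 fast=15: a[fast]=0, fast++
slow=8 fast=16: a[fast]=0, fast++

[3, 1, 5, 7, 5, 6, 5, 0, 0, 0, 0, 0, 0, 0, 0, 0]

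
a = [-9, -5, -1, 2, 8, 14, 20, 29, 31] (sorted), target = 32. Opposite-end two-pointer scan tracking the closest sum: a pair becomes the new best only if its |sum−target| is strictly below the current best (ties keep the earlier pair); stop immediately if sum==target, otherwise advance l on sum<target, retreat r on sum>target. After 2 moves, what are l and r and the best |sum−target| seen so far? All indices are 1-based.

l=3, r=9, best |Δ|=6

l=1 r=9: -9+31=22 d=10 *, l++
l=2 r=9: -5+31=26 d=6 *, l++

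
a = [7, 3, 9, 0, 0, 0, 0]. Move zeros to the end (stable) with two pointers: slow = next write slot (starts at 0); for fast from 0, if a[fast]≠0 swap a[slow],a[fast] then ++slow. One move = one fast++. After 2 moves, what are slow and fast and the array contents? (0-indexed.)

slow=2, fast=2, a=[7, 3, 9, 0, 0, 0, 0]

(s=0,f=0) a[fast]=7≠0 swap→a[0]=7 → slow++,fast++
(s=1,f=1) a[fast]=3≠0 swap→a[1]=3 → slow++,fast++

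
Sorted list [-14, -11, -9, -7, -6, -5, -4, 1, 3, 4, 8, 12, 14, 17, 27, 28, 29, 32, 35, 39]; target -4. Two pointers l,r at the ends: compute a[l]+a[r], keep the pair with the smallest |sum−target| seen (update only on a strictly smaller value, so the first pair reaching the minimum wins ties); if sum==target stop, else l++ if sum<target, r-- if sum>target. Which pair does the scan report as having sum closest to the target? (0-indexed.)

pair (-7, 3) with sum -4 (|Δ|=0)

[0,19] -14+39=25 d=29 * → r--
[0,18] -14+35=21 d=25 * → r--
[0,17] -14+32=18 d=22 * → r--
[0,16] -14+29=15 d=19 * → r--
[0,15] -14+28=14 d=18 * → r--
[0,14] -14+27=13 d=17 * → r--
[0,13] -14+17=3 d=7 * → r--
[0,12] -14+14=0 d=4 * → r--
[0,11] -14+12=-2 d=2 * → r--
[0,10] -14+8=-6 d=2 → l++
[1,10] -11+8=-3 d=1 * → r--
[1,9] -11+4=-7 d=3 → l++
[2,9] -9+4=-5 d=1 → l++
[3,9] -7+4=-3 d=1 → r--
[3,8] -7+3=-4 d=0 * → stop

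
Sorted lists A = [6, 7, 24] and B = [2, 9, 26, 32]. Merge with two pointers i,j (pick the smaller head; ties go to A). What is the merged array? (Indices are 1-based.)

[i=1,j=1] A[i]=6>B[j]=2 take 2 → j++
[i=1,j=2] A[i]=6<=B[j]=9 take 6 → i++
[i=2,j=2] A[i]=7<=B[j]=9 take 7 → i++
[i=3,j=2] A[i]=24>B[j]=9 take 9 → j++
[i=3,j=3] A[i]=24<=B[j]=26 take 24 → i++
[i=4,j=3] A done, take B[j]=26 → j++
[i=4,j=4] A done, take B[j]=32 → j++

[2, 6, 7, 9, 24, 26, 32]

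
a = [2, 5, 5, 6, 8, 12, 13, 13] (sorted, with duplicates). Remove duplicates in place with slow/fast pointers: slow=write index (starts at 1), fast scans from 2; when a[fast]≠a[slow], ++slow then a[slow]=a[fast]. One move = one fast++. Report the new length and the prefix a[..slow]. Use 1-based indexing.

length 6; prefix = [2, 5, 6, 8, 12, 13]

(s=1,f=2) a[fast]=5≠a[slow]=2 write a[2]=5 → slow++,fast++
(s=2,f=3) a[fast]=5=a[slow] dup → fast++
(s=2,f=4) a[fast]=6≠a[slow]=5 write a[3]=6 → slow++,fast++
(s=3,f=5) a[fast]=8≠a[slow]=6 write a[4]=8 → slow++,fast++
(s=4,f=6) a[fast]=12≠a[slow]=8 write a[5]=12 → slow++,fast++
(s=5,f=7) a[fast]=13≠a[slow]=12 write a[6]=13 → slow++,fast++
(s=6,f=8) a[fast]=13=a[slow] dup → fast++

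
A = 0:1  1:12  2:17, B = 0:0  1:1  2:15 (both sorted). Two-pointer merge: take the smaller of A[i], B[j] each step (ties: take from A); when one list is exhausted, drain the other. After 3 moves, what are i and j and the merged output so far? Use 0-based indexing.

i=1, j=2, merged so far=[0, 1, 1]

[i=0,j=0] A[i]=1>B[j]=0 take 0 → j++
[i=0,j=1] A[i]=1<=B[j]=1 take 1 → i++
[i=1,j=1] A[i]=12>B[j]=1 take 1 → j++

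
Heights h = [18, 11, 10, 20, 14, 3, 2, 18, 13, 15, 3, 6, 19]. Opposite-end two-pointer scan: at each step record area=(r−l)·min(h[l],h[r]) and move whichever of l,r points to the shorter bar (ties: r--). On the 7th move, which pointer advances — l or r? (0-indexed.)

[0,12] min(18,19)*12=216 best=216 * → l++
[1,12] min(11,19)*11=121 best=216 → l++
[2,12] min(10,19)*10=100 best=216 → l++
[3,12] min(20,19)*9=171 best=216 → r--
[3,11] min(20,6)*8=48 best=216 → r--
[3,10] min(20,3)*7=21 best=216 → r--
[3,9] min(20,15)*6=90 best=216 → r--

r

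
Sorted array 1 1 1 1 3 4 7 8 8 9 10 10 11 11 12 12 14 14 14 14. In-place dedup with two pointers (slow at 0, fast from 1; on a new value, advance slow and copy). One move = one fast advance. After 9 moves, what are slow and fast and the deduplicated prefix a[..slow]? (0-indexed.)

(s=0,f=1) a[fast]=1=a[slow] dup → fast++
(s=0,f=2) a[fast]=1=a[slow] dup → fast++
(s=0,f=3) a[fast]=1=a[slow] dup → fast++
(s=0,f=4) a[fast]=3≠a[slow]=1 write a[1]=3 → slow++,fast++
(s=1,f=5) a[fast]=4≠a[slow]=3 write a[2]=4 → slow++,fast++
(s=2,f=6) a[fast]=7≠a[slow]=4 write a[3]=7 → slow++,fast++
(s=3,f=7) a[fast]=8≠a[slow]=7 write a[4]=8 → slow++,fast++
(s=4,f=8) a[fast]=8=a[slow] dup → fast++
(s=4,f=9) a[fast]=9≠a[slow]=8 write a[5]=9 → slow++,fast++

slow=5, fast=10, prefix=[1, 3, 4, 7, 8, 9]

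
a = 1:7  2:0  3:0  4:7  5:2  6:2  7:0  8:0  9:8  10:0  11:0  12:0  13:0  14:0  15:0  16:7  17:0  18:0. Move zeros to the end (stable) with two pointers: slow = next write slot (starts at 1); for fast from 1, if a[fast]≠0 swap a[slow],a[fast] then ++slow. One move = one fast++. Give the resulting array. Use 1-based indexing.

[7, 7, 2, 2, 8, 7, 0, 0, 0, 0, 0, 0, 0, 0, 0, 0, 0, 0]

(s=1,f=1) a[fast]=7≠0 swap→a[1]=7 → slow++,fast++
(s=2,f=2) a[fast]=0 → fast++
(s=2,f=3) a[fast]=0 → fast++
(s=2,f=4) a[fast]=7≠0 swap→a[2]=7 → slow++,fast++
(s=3,f=5) a[fast]=2≠0 swap→a[3]=2 → slow++,fast++
(s=4,f=6) a[fast]=2≠0 swap→a[4]=2 → slow++,fast++
(s=5,f=7) a[fast]=0 → fast++
(s=5,f=8) a[fast]=0 → fast++
(s=5,f=9) a[fast]=8≠0 swap→a[5]=8 → slow++,fast++
(s=6,f=10) a[fast]=0 → fast++
(s=6,f=11) a[fast]=0 → fast++
(s=6,f=12) a[fast]=0 → fast++
(s=6,f=13) a[fast]=0 → fast++
(s=6,f=14) a[fast]=0 → fast++
(s=6,f=15) a[fast]=0 → fast++
(s=6,f=16) a[fast]=7≠0 swap→a[6]=7 → slow++,fast++
(s=7,f=17) a[fast]=0 → fast++
(s=7,f=18) a[fast]=0 → fast++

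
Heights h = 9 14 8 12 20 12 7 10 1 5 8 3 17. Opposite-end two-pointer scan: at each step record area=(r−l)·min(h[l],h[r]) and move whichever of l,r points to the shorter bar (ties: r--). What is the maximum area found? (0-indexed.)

max area = 154

[0,12] min(9,17)*12=108 best=108 * → l++
[1,12] min(14,17)*11=154 best=154 * → l++
[2,12] min(8,17)*10=80 best=154 → l++
[3,12] min(12,17)*9=108 best=154 → l++
[4,12] min(20,17)*8=136 best=154 → r--
[4,11] min(20,3)*7=21 best=154 → r--
[4,10] min(20,8)*6=48 best=154 → r--
[4,9] min(20,5)*5=25 best=154 → r--
[4,8] min(20,1)*4=4 best=154 → r--
[4,7] min(20,10)*3=30 best=154 → r--
[4,6] min(20,7)*2=14 best=154 → r--
[4,5] min(20,12)*1=12 best=154 → r--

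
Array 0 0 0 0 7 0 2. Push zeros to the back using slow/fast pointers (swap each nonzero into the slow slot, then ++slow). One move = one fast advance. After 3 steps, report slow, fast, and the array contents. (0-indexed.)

(s=0,f=0) a[fast]=0 → fast++
(s=0,f=1) a[fast]=0 → fast++
(s=0,f=2) a[fast]=0 → fast++

slow=0, fast=3, a=[0, 0, 0, 0, 7, 0, 2]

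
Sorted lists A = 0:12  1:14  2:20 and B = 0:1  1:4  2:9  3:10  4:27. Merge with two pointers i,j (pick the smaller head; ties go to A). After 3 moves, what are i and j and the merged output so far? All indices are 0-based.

i=0, j=3, merged so far=[1, 4, 9]

i=0 j=0: A[i]=12>B[j]=1 take 1, j++
i=0 j=1: A[i]=12>B[j]=4 take 4, j++
i=0 j=2: A[i]=12>B[j]=9 take 9, j++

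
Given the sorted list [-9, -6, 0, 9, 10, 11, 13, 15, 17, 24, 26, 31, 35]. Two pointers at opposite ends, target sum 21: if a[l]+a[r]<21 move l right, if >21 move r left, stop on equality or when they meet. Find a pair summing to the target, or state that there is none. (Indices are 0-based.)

[0,12] -9+35=26 >21 → r--
[0,11] -9+31=22 >21 → r--
[0,10] -9+26=17 <21 → l++
[1,10] -6+26=20 <21 → l++
[2,10] 0+26=26 >21 → r--
[2,9] 0+24=24 >21 → r--
[2,8] 0+17=17 <21 → l++
[3,8] 9+17=26 >21 → r--
[3,7] 9+15=24 >21 → r--
[3,6] 9+13=22 >21 → r--
[3,5] 9+11=20 <21 → l++
[4,5] 10+11=21 → found

(10, 11)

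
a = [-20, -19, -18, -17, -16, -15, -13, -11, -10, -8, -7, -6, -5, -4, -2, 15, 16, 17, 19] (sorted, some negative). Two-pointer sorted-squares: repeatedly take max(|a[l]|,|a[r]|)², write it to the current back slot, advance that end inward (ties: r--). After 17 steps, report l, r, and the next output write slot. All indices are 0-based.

l=13, r=14, next write slot=1

l=0 r=18: |-20|>|19| out[18]=400, l++
l=1 r=18: |-19|<=|19| out[17]=361, r--
l=1 r=17: |-19|>|17| out[16]=361, l++
l=2 r=17: |-18|>|17| out[15]=324, l++
l=3 r=17: |-17|<=|17| out[14]=289, r--
l=3 r=16: |-17|>|16| out[13]=289, l++
l=4 r=16: |-16|<=|16| out[12]=256, r--
l=4 r=15: |-16|>|15| out[11]=256, l++
l=5 r=15: |-15|<=|15| out[10]=225, r--
l=5 r=14: |-15|>|-2| out[9]=225, l++
l=6 r=14: |-13|>|-2| out[8]=169, l++
l=7 r=14: |-11|>|-2| out[7]=121, l++
l=8 r=14: |-10|>|-2| out[6]=100, l++
l=9 r=14: |-8|>|-2| out[5]=64, l++
l=10 r=14: |-7|>|-2| out[4]=49, l++
l=11 r=14: |-6|>|-2| out[3]=36, l++
l=12 r=14: |-5|>|-2| out[2]=25, l++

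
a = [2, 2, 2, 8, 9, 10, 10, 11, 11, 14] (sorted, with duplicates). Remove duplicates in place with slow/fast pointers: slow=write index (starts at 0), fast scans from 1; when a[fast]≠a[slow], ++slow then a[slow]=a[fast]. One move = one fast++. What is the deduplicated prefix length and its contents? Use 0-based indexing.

(s=0,f=1) a[fast]=2=a[slow] dup → fast++
(s=0,f=2) a[fast]=2=a[slow] dup → fast++
(s=0,f=3) a[fast]=8≠a[slow]=2 write a[1]=8 → slow++,fast++
(s=1,f=4) a[fast]=9≠a[slow]=8 write a[2]=9 → slow++,fast++
(s=2,f=5) a[fast]=10≠a[slow]=9 write a[3]=10 → slow++,fast++
(s=3,f=6) a[fast]=10=a[slow] dup → fast++
(s=3,f=7) a[fast]=11≠a[slow]=10 write a[4]=11 → slow++,fast++
(s=4,f=8) a[fast]=11=a[slow] dup → fast++
(s=4,f=9) a[fast]=14≠a[slow]=11 write a[5]=14 → slow++,fast++

length 6; prefix = [2, 8, 9, 10, 11, 14]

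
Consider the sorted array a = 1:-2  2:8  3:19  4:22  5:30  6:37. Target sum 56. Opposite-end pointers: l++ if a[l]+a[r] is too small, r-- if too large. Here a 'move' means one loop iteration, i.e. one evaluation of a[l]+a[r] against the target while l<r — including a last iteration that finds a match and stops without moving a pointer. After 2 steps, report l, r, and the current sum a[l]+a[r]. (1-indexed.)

[1,6] -2+37=35 <56 → l++
[2,6] 8+37=45 <56 → l++

l=3, r=6, sum=56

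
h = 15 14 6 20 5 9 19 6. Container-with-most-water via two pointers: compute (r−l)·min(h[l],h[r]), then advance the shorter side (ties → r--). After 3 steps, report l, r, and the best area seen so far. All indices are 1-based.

l=1 r=8: min(15,6)*7=42 best=42 *, r--
l=1 r=7: min(15,19)*6=90 best=90 *, l++
l=2 r=7: min(14,19)*5=70 best=90, l++

l=3, r=7, best area=90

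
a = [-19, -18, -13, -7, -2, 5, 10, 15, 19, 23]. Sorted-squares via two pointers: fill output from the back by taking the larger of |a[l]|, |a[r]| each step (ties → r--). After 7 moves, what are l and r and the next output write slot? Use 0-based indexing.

l=3, r=5, next write slot=2

l=0 r=9: |-19|<=|23| out[9]=529, r--
l=0 r=8: |-19|<=|19| out[8]=361, r--
l=0 r=7: |-19|>|15| out[7]=361, l++
l=1 r=7: |-18|>|15| out[6]=324, l++
l=2 r=7: |-13|<=|15| out[5]=225, r--
l=2 r=6: |-13|>|10| out[4]=169, l++
l=3 r=6: |-7|<=|10| out[3]=100, r--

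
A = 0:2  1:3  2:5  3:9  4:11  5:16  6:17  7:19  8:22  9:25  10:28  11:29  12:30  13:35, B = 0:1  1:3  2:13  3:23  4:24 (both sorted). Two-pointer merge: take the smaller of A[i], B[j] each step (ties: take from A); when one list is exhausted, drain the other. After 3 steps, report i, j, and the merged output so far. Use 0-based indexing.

i=2, j=1, merged so far=[1, 2, 3]

[i=0,j=0] A[i]=2>B[j]=1 take 1 → j++
[i=0,j=1] A[i]=2<=B[j]=3 take 2 → i++
[i=1,j=1] A[i]=3<=B[j]=3 take 3 → i++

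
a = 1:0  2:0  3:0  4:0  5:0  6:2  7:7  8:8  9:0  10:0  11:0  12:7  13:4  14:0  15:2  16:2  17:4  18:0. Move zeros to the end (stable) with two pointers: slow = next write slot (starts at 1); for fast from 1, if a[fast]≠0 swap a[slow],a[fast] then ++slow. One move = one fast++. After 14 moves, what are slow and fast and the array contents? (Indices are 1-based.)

slow=6, fast=15, a=[2, 7, 8, 7, 4, 0, 0, 0, 0, 0, 0, 0, 0, 0, 2, 2, 4, 0]

(s=1,f=1) a[fast]=0 → fast++
(s=1,f=2) a[fast]=0 → fast++
(s=1,f=3) a[fast]=0 → fast++
(s=1,f=4) a[fast]=0 → fast++
(s=1,f=5) a[fast]=0 → fast++
(s=1,f=6) a[fast]=2≠0 swap→a[1]=2 → slow++,fast++
(s=2,f=7) a[fast]=7≠0 swap→a[2]=7 → slow++,fast++
(s=3,f=8) a[fast]=8≠0 swap→a[3]=8 → slow++,fast++
(s=4,f=9) a[fast]=0 → fast++
(s=4,f=10) a[fast]=0 → fast++
(s=4,f=11) a[fast]=0 → fast++
(s=4,f=12) a[fast]=7≠0 swap→a[4]=7 → slow++,fast++
(s=5,f=13) a[fast]=4≠0 swap→a[5]=4 → slow++,fast++
(s=6,f=14) a[fast]=0 → fast++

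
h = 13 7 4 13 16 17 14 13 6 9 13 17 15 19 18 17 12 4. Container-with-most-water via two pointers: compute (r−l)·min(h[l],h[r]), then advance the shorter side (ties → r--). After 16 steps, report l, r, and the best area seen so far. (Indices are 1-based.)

l=14, r=15, best area=195

[1,18] min(13,4)*17=68 best=68 * → r--
[1,17] min(13,12)*16=192 best=192 * → r--
[1,16] min(13,17)*15=195 best=195 * → l++
[2,16] min(7,17)*14=98 best=195 → l++
[3,16] min(4,17)*13=52 best=195 → l++
[4,16] min(13,17)*12=156 best=195 → l++
[5,16] min(16,17)*11=176 best=195 → l++
[6,16] min(17,17)*10=170 best=195 → r--
[6,15] min(17,18)*9=153 best=195 → l++
[7,15] min(14,18)*8=112 best=195 → l++
[8,15] min(13,18)*7=91 best=195 → l++
[9,15] min(6,18)*6=36 best=195 → l++
[10,15] min(9,18)*5=45 best=195 → l++
[11,15] min(13,18)*4=52 best=195 → l++
[12,15] min(17,18)*3=51 best=195 → l++
[13,15] min(15,18)*2=30 best=195 → l++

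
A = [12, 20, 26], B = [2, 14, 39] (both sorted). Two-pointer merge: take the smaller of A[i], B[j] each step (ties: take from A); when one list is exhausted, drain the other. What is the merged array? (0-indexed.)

i=0 j=0: A[i]=12>B[j]=2 take 2, j++
i=0 j=1: A[i]=12<=B[j]=14 take 12, i++
i=1 j=1: A[i]=20>B[j]=14 take 14, j++
i=1 j=2: A[i]=20<=B[j]=39 take 20, i++
i=2 j=2: A[i]=26<=B[j]=39 take 26, i++
i=3 j=2: A done, take B[j]=39, j++

[2, 12, 14, 20, 26, 39]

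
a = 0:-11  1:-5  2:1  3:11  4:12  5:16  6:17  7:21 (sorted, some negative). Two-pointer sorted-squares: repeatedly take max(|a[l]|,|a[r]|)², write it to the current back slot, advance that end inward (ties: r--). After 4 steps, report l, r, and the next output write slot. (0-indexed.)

[0,7] |-11|<=|21| out[7]=441 → r--
[0,6] |-11|<=|17| out[6]=289 → r--
[0,5] |-11|<=|16| out[5]=256 → r--
[0,4] |-11|<=|12| out[4]=144 → r--

l=0, r=3, next write slot=3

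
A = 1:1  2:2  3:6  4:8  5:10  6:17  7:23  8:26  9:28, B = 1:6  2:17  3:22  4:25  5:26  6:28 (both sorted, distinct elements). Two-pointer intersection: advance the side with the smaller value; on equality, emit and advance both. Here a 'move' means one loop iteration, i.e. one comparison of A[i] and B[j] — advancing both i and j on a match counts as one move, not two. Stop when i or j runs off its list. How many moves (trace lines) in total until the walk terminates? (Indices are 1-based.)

11 moves

i=1 j=1: 1<6, i++
i=2 j=1: 2<6, i++
i=3 j=1: 6==6 emit, i++,j++
i=4 j=2: 8<17, i++
i=5 j=2: 10<17, i++
i=6 j=2: 17==17 emit, i++,j++
i=7 j=3: 23>22, j++
i=7 j=4: 23<25, i++
i=8 j=4: 26>25, j++
i=8 j=5: 26==26 emit, i++,j++
i=9 j=6: 28==28 emit, i++,j++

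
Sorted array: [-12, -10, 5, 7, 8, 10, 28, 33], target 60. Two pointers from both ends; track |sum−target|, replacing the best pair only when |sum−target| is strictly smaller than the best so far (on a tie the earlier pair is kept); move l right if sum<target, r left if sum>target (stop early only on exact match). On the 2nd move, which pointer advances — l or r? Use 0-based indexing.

[0,7] -12+33=21 d=39 * → l++
[1,7] -10+33=23 d=37 * → l++

l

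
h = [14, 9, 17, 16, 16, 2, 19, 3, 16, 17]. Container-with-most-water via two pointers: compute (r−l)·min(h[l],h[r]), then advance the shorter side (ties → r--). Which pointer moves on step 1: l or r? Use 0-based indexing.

l

[0,9] min(14,17)*9=126 best=126 * → l++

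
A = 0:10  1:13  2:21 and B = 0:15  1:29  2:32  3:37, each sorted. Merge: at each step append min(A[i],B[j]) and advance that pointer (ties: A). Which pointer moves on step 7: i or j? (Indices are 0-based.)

[i=0,j=0] A[i]=10<=B[j]=15 take 10 → i++
[i=1,j=0] A[i]=13<=B[j]=15 take 13 → i++
[i=2,j=0] A[i]=21>B[j]=15 take 15 → j++
[i=2,j=1] A[i]=21<=B[j]=29 take 21 → i++
[i=3,j=1] A done, take B[j]=29 → j++
[i=3,j=2] A done, take B[j]=32 → j++
[i=3,j=3] A done, take B[j]=37 → j++

j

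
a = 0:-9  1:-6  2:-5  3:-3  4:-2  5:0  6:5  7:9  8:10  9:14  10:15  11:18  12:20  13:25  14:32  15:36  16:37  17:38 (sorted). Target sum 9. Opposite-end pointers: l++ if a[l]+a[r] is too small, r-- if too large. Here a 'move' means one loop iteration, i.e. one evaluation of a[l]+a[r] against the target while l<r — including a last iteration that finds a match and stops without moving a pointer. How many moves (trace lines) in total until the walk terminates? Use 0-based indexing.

7 moves

[0,17] -9+38=29 >9 → r--
[0,16] -9+37=28 >9 → r--
[0,15] -9+36=27 >9 → r--
[0,14] -9+32=23 >9 → r--
[0,13] -9+25=16 >9 → r--
[0,12] -9+20=11 >9 → r--
[0,11] -9+18=9 → found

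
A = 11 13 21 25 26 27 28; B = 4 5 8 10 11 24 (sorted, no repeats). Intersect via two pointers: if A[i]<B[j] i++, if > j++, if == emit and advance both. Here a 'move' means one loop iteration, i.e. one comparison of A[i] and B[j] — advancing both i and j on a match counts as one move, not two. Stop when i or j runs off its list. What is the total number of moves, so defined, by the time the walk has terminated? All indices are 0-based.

[i=0,j=0] 11>4 → j++
[i=0,j=1] 11>5 → j++
[i=0,j=2] 11>8 → j++
[i=0,j=3] 11>10 → j++
[i=0,j=4] 11==11 emit → i++,j++
[i=1,j=5] 13<24 → i++
[i=2,j=5] 21<24 → i++
[i=3,j=5] 25>24 → j++

8 moves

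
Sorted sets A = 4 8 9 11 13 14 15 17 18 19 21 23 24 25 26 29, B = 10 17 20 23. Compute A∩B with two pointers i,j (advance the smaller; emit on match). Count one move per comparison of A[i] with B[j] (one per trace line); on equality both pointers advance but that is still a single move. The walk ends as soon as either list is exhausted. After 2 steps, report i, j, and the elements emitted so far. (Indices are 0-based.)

i=2, j=0, emitted=[]

[i=0,j=0] 4<10 → i++
[i=1,j=0] 8<10 → i++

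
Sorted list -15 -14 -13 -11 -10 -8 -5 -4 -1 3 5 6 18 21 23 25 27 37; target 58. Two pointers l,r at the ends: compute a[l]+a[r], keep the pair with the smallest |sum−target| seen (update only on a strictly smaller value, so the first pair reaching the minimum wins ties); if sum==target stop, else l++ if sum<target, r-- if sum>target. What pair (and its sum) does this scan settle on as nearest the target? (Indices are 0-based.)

pair (21, 37) with sum 58 (|Δ|=0)

l=0 r=17: -15+37=22 d=36 *, l++
l=1 r=17: -14+37=23 d=35 *, l++
l=2 r=17: -13+37=24 d=34 *, l++
l=3 r=17: -11+37=26 d=32 *, l++
l=4 r=17: -10+37=27 d=31 *, l++
l=5 r=17: -8+37=29 d=29 *, l++
l=6 r=17: -5+37=32 d=26 *, l++
l=7 r=17: -4+37=33 d=25 *, l++
l=8 r=17: -1+37=36 d=22 *, l++
l=9 r=17: 3+37=40 d=18 *, l++
l=10 r=17: 5+37=42 d=16 *, l++
l=11 r=17: 6+37=43 d=15 *, l++
l=12 r=17: 18+37=55 d=3 *, l++
l=13 r=17: 21+37=58 d=0 *, stop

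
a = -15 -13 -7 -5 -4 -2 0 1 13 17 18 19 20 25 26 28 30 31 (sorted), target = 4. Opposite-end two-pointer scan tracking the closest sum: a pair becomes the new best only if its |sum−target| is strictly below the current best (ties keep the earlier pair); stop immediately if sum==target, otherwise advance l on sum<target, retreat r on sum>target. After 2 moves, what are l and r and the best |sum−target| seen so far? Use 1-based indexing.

l=1, r=16, best |Δ|=11

[1,18] -15+31=16 d=12 * → r--
[1,17] -15+30=15 d=11 * → r--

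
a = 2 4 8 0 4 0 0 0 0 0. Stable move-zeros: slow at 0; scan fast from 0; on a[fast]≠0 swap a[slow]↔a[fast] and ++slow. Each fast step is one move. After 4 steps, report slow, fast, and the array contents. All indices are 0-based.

slow=0 fast=0: a[fast]=2≠0 swap→a[0]=2, slow++,fast++
slow=1 fast=1: a[fast]=4≠0 swap→a[1]=4, slow++,fast++
slow=2 fast=2: a[fast]=8≠0 swap→a[2]=8, slow++,fast++
slow=3 fast=3: a[fast]=0, fast++

slow=3, fast=4, a=[2, 4, 8, 0, 4, 0, 0, 0, 0, 0]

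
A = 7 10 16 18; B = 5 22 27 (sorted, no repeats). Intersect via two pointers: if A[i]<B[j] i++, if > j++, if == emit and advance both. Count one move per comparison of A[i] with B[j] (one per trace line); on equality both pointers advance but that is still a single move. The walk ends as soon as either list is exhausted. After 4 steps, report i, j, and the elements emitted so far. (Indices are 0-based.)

[i=0,j=0] 7>5 → j++
[i=0,j=1] 7<22 → i++
[i=1,j=1] 10<22 → i++
[i=2,j=1] 16<22 → i++

i=3, j=1, emitted=[]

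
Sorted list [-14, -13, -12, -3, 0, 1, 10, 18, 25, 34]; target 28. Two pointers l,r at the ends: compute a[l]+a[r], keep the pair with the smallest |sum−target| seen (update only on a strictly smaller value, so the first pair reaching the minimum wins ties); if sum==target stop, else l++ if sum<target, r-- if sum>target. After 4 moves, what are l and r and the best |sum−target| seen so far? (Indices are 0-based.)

l=0 r=9: -14+34=20 d=8 *, l++
l=1 r=9: -13+34=21 d=7 *, l++
l=2 r=9: -12+34=22 d=6 *, l++
l=3 r=9: -3+34=31 d=3 *, r--

l=3, r=8, best |Δ|=3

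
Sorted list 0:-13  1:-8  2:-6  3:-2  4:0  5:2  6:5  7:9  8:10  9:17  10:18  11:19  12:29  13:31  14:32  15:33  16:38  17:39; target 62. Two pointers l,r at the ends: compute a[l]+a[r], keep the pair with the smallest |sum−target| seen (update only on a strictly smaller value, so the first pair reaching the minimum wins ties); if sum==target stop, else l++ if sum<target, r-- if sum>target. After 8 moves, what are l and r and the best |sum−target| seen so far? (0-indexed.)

l=8, r=17, best |Δ|=14

l=0 r=17: -13+39=26 d=36 *, l++
l=1 r=17: -8+39=31 d=31 *, l++
l=2 r=17: -6+39=33 d=29 *, l++
l=3 r=17: -2+39=37 d=25 *, l++
l=4 r=17: 0+39=39 d=23 *, l++
l=5 r=17: 2+39=41 d=21 *, l++
l=6 r=17: 5+39=44 d=18 *, l++
l=7 r=17: 9+39=48 d=14 *, l++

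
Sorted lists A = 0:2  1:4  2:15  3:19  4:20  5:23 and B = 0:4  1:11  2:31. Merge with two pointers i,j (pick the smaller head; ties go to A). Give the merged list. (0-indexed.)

i=0 j=0: A[i]=2<=B[j]=4 take 2, i++
i=1 j=0: A[i]=4<=B[j]=4 take 4, i++
i=2 j=0: A[i]=15>B[j]=4 take 4, j++
i=2 j=1: A[i]=15>B[j]=11 take 11, j++
i=2 j=2: A[i]=15<=B[j]=31 take 15, i++
i=3 j=2: A[i]=19<=B[j]=31 take 19, i++
i=4 j=2: A[i]=20<=B[j]=31 take 20, i++
i=5 j=2: A[i]=23<=B[j]=31 take 23, i++
i=6 j=2: A done, take B[j]=31, j++

[2, 4, 4, 11, 15, 19, 20, 23, 31]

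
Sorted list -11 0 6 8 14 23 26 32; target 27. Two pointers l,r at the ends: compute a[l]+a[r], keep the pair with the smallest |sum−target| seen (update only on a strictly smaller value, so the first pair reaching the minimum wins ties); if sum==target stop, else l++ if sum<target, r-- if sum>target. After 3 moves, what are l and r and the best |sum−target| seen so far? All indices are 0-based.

l=0 r=7: -11+32=21 d=6 *, l++
l=1 r=7: 0+32=32 d=5 *, r--
l=1 r=6: 0+26=26 d=1 *, l++

l=2, r=6, best |Δ|=1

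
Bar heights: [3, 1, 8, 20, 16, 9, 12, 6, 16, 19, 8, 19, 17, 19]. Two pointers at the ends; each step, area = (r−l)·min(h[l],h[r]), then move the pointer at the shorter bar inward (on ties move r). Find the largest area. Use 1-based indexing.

max area = 190

l=1 r=14: min(3,19)*13=39 best=39 *, l++
l=2 r=14: min(1,19)*12=12 best=39, l++
l=3 r=14: min(8,19)*11=88 best=88 *, l++
l=4 r=14: min(20,19)*10=190 best=190 *, r--
l=4 r=13: min(20,17)*9=153 best=190, r--
l=4 r=12: min(20,19)*8=152 best=190, r--
l=4 r=11: min(20,8)*7=56 best=190, r--
l=4 r=10: min(20,19)*6=114 best=190, r--
l=4 r=9: min(20,16)*5=80 best=190, r--
l=4 r=8: min(20,6)*4=24 best=190, r--
l=4 r=7: min(20,12)*3=36 best=190, r--
l=4 r=6: min(20,9)*2=18 best=190, r--
l=4 r=5: min(20,16)*1=16 best=190, r--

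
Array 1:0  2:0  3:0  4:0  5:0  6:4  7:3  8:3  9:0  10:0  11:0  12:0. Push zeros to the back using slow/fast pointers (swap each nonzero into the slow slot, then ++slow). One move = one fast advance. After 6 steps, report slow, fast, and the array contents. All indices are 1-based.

slow=2, fast=7, a=[4, 0, 0, 0, 0, 0, 3, 3, 0, 0, 0, 0]

slow=1 fast=1: a[fast]=0, fast++
slow=1 fast=2: a[fast]=0, fast++
slow=1 fast=3: a[fast]=0, fast++
slow=1 fast=4: a[fast]=0, fast++
slow=1 fast=5: a[fast]=0, fast++
slow=1 fast=6: a[fast]=4≠0 swap→a[1]=4, slow++,fast++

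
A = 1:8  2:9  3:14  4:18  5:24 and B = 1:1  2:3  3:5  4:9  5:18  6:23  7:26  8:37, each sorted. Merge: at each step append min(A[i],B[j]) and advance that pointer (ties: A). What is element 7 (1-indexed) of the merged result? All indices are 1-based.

merged[7] = 14

[i=1,j=1] A[i]=8>B[j]=1 take 1 → j++
[i=1,j=2] A[i]=8>B[j]=3 take 3 → j++
[i=1,j=3] A[i]=8>B[j]=5 take 5 → j++
[i=1,j=4] A[i]=8<=B[j]=9 take 8 → i++
[i=2,j=4] A[i]=9<=B[j]=9 take 9 → i++
[i=3,j=4] A[i]=14>B[j]=9 take 9 → j++
[i=3,j=5] A[i]=14<=B[j]=18 take 14 → i++
[i=4,j=5] A[i]=18<=B[j]=18 take 18 → i++
[i=5,j=5] A[i]=24>B[j]=18 take 18 → j++
[i=5,j=6] A[i]=24>B[j]=23 take 23 → j++
[i=5,j=7] A[i]=24<=B[j]=26 take 24 → i++
[i=6,j=7] A done, take B[j]=26 → j++
[i=6,j=8] A done, take B[j]=37 → j++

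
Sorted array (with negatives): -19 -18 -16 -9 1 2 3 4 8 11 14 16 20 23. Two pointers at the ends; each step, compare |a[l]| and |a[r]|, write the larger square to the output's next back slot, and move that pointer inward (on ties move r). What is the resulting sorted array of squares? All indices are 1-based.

l=1 r=14: |-19|<=|23| out[14]=529, r--
l=1 r=13: |-19|<=|20| out[13]=400, r--
l=1 r=12: |-19|>|16| out[12]=361, l++
l=2 r=12: |-18|>|16| out[11]=324, l++
l=3 r=12: |-16|<=|16| out[10]=256, r--
l=3 r=11: |-16|>|14| out[9]=256, l++
l=4 r=11: |-9|<=|14| out[8]=196, r--
l=4 r=10: |-9|<=|11| out[7]=121, r--
l=4 r=9: |-9|>|8| out[6]=81, l++
l=5 r=9: |1|<=|8| out[5]=64, r--
l=5 r=8: |1|<=|4| out[4]=16, r--
l=5 r=7: |1|<=|3| out[3]=9, r--
l=5 r=6: |1|<=|2| out[2]=4, r--
l=5 r=5: |1|<=|1| out[1]=1, r--

[1, 4, 9, 16, 64, 81, 121, 196, 256, 256, 324, 361, 400, 529]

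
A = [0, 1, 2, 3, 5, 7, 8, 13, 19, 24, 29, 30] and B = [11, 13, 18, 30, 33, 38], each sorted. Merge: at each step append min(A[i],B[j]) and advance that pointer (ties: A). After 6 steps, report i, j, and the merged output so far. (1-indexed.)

i=7, j=1, merged so far=[0, 1, 2, 3, 5, 7]

[i=1,j=1] A[i]=0<=B[j]=11 take 0 → i++
[i=2,j=1] A[i]=1<=B[j]=11 take 1 → i++
[i=3,j=1] A[i]=2<=B[j]=11 take 2 → i++
[i=4,j=1] A[i]=3<=B[j]=11 take 3 → i++
[i=5,j=1] A[i]=5<=B[j]=11 take 5 → i++
[i=6,j=1] A[i]=7<=B[j]=11 take 7 → i++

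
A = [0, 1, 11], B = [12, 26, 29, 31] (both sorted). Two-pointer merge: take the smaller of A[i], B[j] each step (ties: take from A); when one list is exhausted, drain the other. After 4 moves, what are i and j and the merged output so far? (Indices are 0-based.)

i=0 j=0: A[i]=0<=B[j]=12 take 0, i++
i=1 j=0: A[i]=1<=B[j]=12 take 1, i++
i=2 j=0: A[i]=11<=B[j]=12 take 11, i++
i=3 j=0: A done, take B[j]=12, j++

i=3, j=1, merged so far=[0, 1, 11, 12]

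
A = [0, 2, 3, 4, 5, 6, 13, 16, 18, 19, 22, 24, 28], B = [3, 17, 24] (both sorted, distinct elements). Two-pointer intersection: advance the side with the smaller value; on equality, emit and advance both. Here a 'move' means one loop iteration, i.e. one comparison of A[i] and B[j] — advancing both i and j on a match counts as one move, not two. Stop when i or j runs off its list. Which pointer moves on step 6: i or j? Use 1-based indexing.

[i=1,j=1] 0<3 → i++
[i=2,j=1] 2<3 → i++
[i=3,j=1] 3==3 emit → i++,j++
[i=4,j=2] 4<17 → i++
[i=5,j=2] 5<17 → i++
[i=6,j=2] 6<17 → i++

i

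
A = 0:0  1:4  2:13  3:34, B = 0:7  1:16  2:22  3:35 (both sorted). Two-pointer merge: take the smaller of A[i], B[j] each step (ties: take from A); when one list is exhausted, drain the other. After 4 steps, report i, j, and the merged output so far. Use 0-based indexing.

i=0 j=0: A[i]=0<=B[j]=7 take 0, i++
i=1 j=0: A[i]=4<=B[j]=7 take 4, i++
i=2 j=0: A[i]=13>B[j]=7 take 7, j++
i=2 j=1: A[i]=13<=B[j]=16 take 13, i++

i=3, j=1, merged so far=[0, 4, 7, 13]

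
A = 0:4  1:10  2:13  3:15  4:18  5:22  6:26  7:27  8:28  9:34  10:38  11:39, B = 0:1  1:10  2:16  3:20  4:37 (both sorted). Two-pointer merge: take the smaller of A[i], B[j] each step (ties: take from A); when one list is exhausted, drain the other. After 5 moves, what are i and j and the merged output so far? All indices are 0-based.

i=0 j=0: A[i]=4>B[j]=1 take 1, j++
i=0 j=1: A[i]=4<=B[j]=10 take 4, i++
i=1 j=1: A[i]=10<=B[j]=10 take 10, i++
i=2 j=1: A[i]=13>B[j]=10 take 10, j++
i=2 j=2: A[i]=13<=B[j]=16 take 13, i++

i=3, j=2, merged so far=[1, 4, 10, 10, 13]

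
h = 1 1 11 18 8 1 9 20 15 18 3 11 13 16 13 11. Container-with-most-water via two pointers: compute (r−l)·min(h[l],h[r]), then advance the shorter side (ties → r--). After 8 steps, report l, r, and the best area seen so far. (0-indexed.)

[0,15] min(1,11)*15=15 best=15 * → l++
[1,15] min(1,11)*14=14 best=15 → l++
[2,15] min(11,11)*13=143 best=143 * → r--
[2,14] min(11,13)*12=132 best=143 → l++
[3,14] min(18,13)*11=143 best=143 → r--
[3,13] min(18,16)*10=160 best=160 * → r--
[3,12] min(18,13)*9=117 best=160 → r--
[3,11] min(18,11)*8=88 best=160 → r--

l=3, r=10, best area=160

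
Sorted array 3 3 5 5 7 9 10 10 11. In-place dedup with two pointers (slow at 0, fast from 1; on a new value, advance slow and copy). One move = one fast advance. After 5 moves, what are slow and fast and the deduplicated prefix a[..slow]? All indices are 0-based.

slow=0 fast=1: a[fast]=3=a[slow] dup, fast++
slow=0 fast=2: a[fast]=5≠a[slow]=3 write a[1]=5, slow++,fast++
slow=1 fast=3: a[fast]=5=a[slow] dup, fast++
slow=1 fast=4: a[fast]=7≠a[slow]=5 write a[2]=7, slow++,fast++
slow=2 fast=5: a[fast]=9≠a[slow]=7 write a[3]=9, slow++,fast++

slow=3, fast=6, prefix=[3, 5, 7, 9]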